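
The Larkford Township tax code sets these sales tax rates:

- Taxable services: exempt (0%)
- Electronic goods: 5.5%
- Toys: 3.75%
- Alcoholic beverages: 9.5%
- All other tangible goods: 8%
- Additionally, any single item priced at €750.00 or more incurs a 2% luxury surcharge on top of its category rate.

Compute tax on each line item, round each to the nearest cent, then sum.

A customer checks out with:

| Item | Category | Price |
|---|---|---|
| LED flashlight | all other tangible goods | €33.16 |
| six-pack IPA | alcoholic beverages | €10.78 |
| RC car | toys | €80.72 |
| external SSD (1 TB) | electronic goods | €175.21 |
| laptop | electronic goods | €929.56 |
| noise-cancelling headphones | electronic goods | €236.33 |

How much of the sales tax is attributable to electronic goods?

External SSD (1 TB) €175.21: electronic goods → 5.5% → €9.64
Laptop €929.56: electronic goods → 5.5% + 2% surcharge = 7.5% → €69.72
Noise-cancelling headphones €236.33: electronic goods → 5.5% → €13.00
Tax on electronic goods = €9.64 + €69.72 + €13.00 = €92.36

€92.36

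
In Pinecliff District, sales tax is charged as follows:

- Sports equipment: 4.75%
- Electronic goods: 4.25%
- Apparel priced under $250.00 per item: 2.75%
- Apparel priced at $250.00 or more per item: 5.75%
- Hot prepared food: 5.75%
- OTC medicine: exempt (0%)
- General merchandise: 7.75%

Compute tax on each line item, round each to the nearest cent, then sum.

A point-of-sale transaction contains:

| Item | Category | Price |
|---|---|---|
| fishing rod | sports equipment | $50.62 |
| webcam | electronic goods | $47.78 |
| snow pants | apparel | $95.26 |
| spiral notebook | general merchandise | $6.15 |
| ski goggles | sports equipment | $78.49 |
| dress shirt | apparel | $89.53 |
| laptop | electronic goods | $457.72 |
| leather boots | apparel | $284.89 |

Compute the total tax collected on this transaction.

$49.55

Fishing rod $50.62: sports equipment → 4.75% → $2.40
Webcam $47.78: electronic goods → 4.25% → $2.03
Snow pants $95.26: apparel, under $250.00 → 2.75% → $2.62
Spiral notebook $6.15: general merchandise → 7.75% → $0.48
Ski goggles $78.49: sports equipment → 4.75% → $3.73
Dress shirt $89.53: apparel, under $250.00 → 2.75% → $2.46
Laptop $457.72: electronic goods → 4.25% → $19.45
Leather boots $284.89: apparel, $250.00 or more → 5.75% → $16.38
Total tax = $2.40 + $2.03 + $2.62 + $0.48 + $3.73 + $2.46 + $19.45 + $16.38 = $49.55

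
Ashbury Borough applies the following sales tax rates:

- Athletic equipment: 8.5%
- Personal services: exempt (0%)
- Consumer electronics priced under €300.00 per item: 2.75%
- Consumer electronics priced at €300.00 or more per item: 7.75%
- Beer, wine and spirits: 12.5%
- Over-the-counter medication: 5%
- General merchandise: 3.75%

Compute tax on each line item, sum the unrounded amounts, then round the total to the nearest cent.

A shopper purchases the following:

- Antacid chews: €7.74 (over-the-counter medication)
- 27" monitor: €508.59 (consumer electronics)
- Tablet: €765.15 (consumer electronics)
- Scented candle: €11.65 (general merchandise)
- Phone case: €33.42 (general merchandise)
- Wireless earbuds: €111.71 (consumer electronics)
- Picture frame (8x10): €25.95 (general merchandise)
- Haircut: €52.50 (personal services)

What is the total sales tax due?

€104.84

Antacid chews €7.74: over-the-counter medication → 5% → €0.387
27" monitor €508.59: consumer electronics, €300.00 or more → 7.75% → €39.415725
Tablet €765.15: consumer electronics, €300.00 or more → 7.75% → €59.299125
Scented candle €11.65: general merchandise → 3.75% → €0.436875
Phone case €33.42: general merchandise → 3.75% → €1.25325
Wireless earbuds €111.71: consumer electronics, under €300.00 → 2.75% → €3.072025
Picture frame (8x10) €25.95: general merchandise → 3.75% → €0.973125
Haircut €52.50: personal services → 0% → €0.00
Unrounded tax sum = €104.837125 → €104.84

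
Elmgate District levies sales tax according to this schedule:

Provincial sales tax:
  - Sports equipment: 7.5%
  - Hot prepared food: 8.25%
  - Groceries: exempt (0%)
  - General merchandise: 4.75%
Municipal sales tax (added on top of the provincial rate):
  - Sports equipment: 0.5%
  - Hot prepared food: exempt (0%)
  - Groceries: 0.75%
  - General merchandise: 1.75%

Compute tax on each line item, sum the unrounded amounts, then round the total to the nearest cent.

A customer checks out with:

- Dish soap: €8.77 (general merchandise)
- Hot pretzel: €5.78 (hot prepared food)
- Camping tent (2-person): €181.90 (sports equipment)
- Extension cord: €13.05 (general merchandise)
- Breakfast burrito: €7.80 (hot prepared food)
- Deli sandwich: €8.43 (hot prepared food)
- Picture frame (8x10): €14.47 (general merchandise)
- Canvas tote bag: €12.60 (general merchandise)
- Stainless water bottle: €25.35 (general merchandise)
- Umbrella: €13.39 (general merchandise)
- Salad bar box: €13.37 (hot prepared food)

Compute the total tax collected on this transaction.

Dish soap €8.77: general merchandise → 4.75% + 1.75% municipal = 6.5% → €0.57005
Hot pretzel €5.78: hot prepared food → 8.25% + 0% municipal = 8.25% → €0.47685
Camping tent (2-person) €181.90: sports equipment → 7.5% + 0.5% municipal = 8% → €14.552
Extension cord €13.05: general merchandise → 4.75% + 1.75% municipal = 6.5% → €0.84825
Breakfast burrito €7.80: hot prepared food → 8.25% + 0% municipal = 8.25% → €0.6435
Deli sandwich €8.43: hot prepared food → 8.25% + 0% municipal = 8.25% → €0.695475
Picture frame (8x10) €14.47: general merchandise → 4.75% + 1.75% municipal = 6.5% → €0.94055
Canvas tote bag €12.60: general merchandise → 4.75% + 1.75% municipal = 6.5% → €0.819
Stainless water bottle €25.35: general merchandise → 4.75% + 1.75% municipal = 6.5% → €1.64775
Umbrella €13.39: general merchandise → 4.75% + 1.75% municipal = 6.5% → €0.87035
Salad bar box €13.37: hot prepared food → 8.25% + 0% municipal = 8.25% → €1.103025
Unrounded tax sum = €23.1668 → €23.17

€23.17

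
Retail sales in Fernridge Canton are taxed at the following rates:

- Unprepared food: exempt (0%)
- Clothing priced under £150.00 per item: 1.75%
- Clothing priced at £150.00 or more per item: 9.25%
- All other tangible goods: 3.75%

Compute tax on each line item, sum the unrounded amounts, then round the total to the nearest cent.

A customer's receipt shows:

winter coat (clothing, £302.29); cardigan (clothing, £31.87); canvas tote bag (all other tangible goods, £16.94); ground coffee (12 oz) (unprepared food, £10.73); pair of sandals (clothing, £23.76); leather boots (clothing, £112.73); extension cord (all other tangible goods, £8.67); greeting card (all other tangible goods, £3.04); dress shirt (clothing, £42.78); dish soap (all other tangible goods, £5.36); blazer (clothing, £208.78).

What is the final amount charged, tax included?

£819.19

Winter coat £302.29: clothing, £150.00 or more → 9.25% → £27.961825
Cardigan £31.87: clothing, under £150.00 → 1.75% → £0.557725
Canvas tote bag £16.94: all other tangible goods → 3.75% → £0.63525
Ground coffee (12 oz) £10.73: unprepared food → 0% → £0.00
Pair of sandals £23.76: clothing, under £150.00 → 1.75% → £0.4158
Leather boots £112.73: clothing, under £150.00 → 1.75% → £1.972775
Extension cord £8.67: all other tangible goods → 3.75% → £0.325125
Greeting card £3.04: all other tangible goods → 3.75% → £0.114
Dress shirt £42.78: clothing, under £150.00 → 1.75% → £0.74865
Dish soap £5.36: all other tangible goods → 3.75% → £0.201
Blazer £208.78: clothing, £150.00 or more → 9.25% → £19.31215
Subtotal = £766.95; unrounded tax = £52.2443 → £52.24; total due = £819.19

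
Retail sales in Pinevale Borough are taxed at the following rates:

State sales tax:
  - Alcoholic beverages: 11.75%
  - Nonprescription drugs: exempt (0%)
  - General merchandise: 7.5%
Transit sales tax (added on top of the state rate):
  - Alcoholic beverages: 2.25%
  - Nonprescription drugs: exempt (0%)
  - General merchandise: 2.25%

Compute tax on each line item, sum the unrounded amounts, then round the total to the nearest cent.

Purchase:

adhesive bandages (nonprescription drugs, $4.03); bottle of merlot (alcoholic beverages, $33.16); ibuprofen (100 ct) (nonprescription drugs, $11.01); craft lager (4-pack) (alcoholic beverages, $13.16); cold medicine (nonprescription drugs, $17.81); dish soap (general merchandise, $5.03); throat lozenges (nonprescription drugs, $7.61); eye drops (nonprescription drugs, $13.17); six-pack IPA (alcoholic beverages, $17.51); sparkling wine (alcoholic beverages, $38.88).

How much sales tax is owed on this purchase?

$14.87

Adhesive bandages $4.03: nonprescription drugs → 0% + 0% transit = 0% → $0.00
Bottle of merlot $33.16: alcoholic beverages → 11.75% + 2.25% transit = 14% → $4.6424
Ibuprofen (100 ct) $11.01: nonprescription drugs → 0% + 0% transit = 0% → $0.00
Craft lager (4-pack) $13.16: alcoholic beverages → 11.75% + 2.25% transit = 14% → $1.8424
Cold medicine $17.81: nonprescription drugs → 0% + 0% transit = 0% → $0.00
Dish soap $5.03: general merchandise → 7.5% + 2.25% transit = 9.75% → $0.490425
Throat lozenges $7.61: nonprescription drugs → 0% + 0% transit = 0% → $0.00
Eye drops $13.17: nonprescription drugs → 0% + 0% transit = 0% → $0.00
Six-pack IPA $17.51: alcoholic beverages → 11.75% + 2.25% transit = 14% → $2.4514
Sparkling wine $38.88: alcoholic beverages → 11.75% + 2.25% transit = 14% → $5.4432
Unrounded tax sum = $14.869825 → $14.87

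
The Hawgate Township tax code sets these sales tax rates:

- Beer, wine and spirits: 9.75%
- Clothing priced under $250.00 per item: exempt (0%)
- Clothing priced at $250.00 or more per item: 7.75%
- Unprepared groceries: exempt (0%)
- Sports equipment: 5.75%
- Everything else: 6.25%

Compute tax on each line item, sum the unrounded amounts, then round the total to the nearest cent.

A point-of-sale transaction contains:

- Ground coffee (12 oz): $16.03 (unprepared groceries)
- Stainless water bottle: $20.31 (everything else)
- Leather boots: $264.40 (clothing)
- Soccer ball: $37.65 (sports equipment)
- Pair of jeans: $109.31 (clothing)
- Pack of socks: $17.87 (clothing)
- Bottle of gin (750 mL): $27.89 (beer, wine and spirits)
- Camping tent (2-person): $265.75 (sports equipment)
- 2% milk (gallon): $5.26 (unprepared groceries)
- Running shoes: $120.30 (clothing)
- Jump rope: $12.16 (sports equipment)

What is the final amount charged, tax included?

Ground coffee (12 oz) $16.03: unprepared groceries → 0% → $0.00
Stainless water bottle $20.31: everything else → 6.25% → $1.269375
Leather boots $264.40: clothing, $250.00 or more → 7.75% → $20.491
Soccer ball $37.65: sports equipment → 5.75% → $2.164875
Pair of jeans $109.31: clothing, under $250.00 → 0% → $0.00
Pack of socks $17.87: clothing, under $250.00 → 0% → $0.00
Bottle of gin (750 mL) $27.89: beer, wine and spirits → 9.75% → $2.719275
Camping tent (2-person) $265.75: sports equipment → 5.75% → $15.280625
2% milk (gallon) $5.26: unprepared groceries → 0% → $0.00
Running shoes $120.30: clothing, under $250.00 → 0% → $0.00
Jump rope $12.16: sports equipment → 5.75% → $0.6992
Subtotal = $896.93; unrounded tax = $42.62435 → $42.62; total due = $939.55

$939.55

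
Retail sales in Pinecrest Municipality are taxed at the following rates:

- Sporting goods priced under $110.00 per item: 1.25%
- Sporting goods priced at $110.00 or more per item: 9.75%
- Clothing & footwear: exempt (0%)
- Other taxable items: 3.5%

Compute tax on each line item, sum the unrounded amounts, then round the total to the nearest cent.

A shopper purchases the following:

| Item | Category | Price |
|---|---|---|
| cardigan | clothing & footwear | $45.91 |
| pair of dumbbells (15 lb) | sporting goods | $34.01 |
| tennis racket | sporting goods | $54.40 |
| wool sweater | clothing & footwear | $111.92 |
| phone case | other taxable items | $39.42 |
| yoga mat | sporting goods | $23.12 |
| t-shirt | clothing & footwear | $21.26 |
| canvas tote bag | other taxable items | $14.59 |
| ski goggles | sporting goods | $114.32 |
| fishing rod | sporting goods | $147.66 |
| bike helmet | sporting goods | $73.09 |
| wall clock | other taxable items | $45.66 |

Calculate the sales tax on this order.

Cardigan $45.91: clothing & footwear → 0% → $0.00
Pair of dumbbells (15 lb) $34.01: sporting goods, under $110.00 → 1.25% → $0.425125
Tennis racket $54.40: sporting goods, under $110.00 → 1.25% → $0.68
Wool sweater $111.92: clothing & footwear → 0% → $0.00
Phone case $39.42: other taxable items → 3.5% → $1.3797
Yoga mat $23.12: sporting goods, under $110.00 → 1.25% → $0.289
T-shirt $21.26: clothing & footwear → 0% → $0.00
Canvas tote bag $14.59: other taxable items → 3.5% → $0.51065
Ski goggles $114.32: sporting goods, $110.00 or more → 9.75% → $11.1462
Fishing rod $147.66: sporting goods, $110.00 or more → 9.75% → $14.39685
Bike helmet $73.09: sporting goods, under $110.00 → 1.25% → $0.913625
Wall clock $45.66: other taxable items → 3.5% → $1.5981
Unrounded tax sum = $31.33925 → $31.34

$31.34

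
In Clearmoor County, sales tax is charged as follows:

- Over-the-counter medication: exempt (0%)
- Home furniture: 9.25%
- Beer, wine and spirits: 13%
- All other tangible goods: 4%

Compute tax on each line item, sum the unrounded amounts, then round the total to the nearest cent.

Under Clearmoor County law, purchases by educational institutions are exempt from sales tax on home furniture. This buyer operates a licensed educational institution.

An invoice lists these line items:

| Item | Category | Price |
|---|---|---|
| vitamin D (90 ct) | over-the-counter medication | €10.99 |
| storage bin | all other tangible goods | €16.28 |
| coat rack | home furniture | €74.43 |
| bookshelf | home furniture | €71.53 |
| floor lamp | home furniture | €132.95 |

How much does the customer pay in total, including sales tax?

€306.83

Vitamin D (90 ct) €10.99: over-the-counter medication → 0% → €0.00
Storage bin €16.28: all other tangible goods → 4% → €0.6512
Coat rack €74.43: home furniture, buyer-exempt → 0% → €0.00
Bookshelf €71.53: home furniture, buyer-exempt → 0% → €0.00
Floor lamp €132.95: home furniture, buyer-exempt → 0% → €0.00
Subtotal = €306.18; unrounded tax = €0.6512 → €0.65; total due = €306.83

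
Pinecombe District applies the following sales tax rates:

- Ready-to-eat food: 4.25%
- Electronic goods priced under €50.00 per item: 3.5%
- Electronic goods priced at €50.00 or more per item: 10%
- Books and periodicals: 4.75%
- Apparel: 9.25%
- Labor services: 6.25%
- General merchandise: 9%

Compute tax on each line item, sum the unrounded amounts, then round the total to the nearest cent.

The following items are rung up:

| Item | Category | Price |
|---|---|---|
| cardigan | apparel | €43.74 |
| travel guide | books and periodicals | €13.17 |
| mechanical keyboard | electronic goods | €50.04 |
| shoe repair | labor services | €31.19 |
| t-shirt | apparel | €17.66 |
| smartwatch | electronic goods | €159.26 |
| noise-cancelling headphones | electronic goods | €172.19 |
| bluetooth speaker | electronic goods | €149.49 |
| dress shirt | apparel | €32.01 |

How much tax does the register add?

€64.31

Cardigan €43.74: apparel → 9.25% → €4.04595
Travel guide €13.17: books and periodicals → 4.75% → €0.625575
Mechanical keyboard €50.04: electronic goods, €50.00 or more → 10% → €5.004
Shoe repair €31.19: labor services → 6.25% → €1.949375
T-shirt €17.66: apparel → 9.25% → €1.63355
Smartwatch €159.26: electronic goods, €50.00 or more → 10% → €15.926
Noise-cancelling headphones €172.19: electronic goods, €50.00 or more → 10% → €17.219
Bluetooth speaker €149.49: electronic goods, €50.00 or more → 10% → €14.949
Dress shirt €32.01: apparel → 9.25% → €2.960925
Unrounded tax sum = €64.313375 → €64.31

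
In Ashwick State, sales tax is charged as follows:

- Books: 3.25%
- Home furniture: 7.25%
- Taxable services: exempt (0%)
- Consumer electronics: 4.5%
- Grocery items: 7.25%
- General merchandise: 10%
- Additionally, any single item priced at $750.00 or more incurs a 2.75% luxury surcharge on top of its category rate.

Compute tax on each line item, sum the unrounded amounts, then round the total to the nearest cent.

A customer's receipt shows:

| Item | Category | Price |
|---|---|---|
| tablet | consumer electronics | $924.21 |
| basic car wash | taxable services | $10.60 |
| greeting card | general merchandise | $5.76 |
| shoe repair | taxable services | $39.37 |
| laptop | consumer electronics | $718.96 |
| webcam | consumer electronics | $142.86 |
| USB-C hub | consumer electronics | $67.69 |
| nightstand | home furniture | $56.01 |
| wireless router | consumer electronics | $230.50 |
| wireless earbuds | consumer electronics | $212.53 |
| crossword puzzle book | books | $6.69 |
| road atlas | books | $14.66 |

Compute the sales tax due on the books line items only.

Crossword puzzle book $6.69: books → 3.25% → $0.217425
Road atlas $14.66: books → 3.25% → $0.47645
Tax on books: unrounded sum = $0.693875 → $0.69

$0.69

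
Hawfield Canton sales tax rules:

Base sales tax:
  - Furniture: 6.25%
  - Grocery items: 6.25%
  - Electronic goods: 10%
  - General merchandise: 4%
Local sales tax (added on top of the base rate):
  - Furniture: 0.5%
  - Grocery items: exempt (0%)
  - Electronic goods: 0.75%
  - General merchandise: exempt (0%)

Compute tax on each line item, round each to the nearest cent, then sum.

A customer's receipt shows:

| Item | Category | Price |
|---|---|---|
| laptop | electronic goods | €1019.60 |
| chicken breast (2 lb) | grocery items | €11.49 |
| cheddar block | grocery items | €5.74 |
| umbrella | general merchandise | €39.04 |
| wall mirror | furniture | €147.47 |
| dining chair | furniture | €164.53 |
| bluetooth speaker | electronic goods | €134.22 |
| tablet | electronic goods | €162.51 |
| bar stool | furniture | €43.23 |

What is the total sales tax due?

€168.13

Laptop €1019.60: electronic goods → 10% + 0.75% local = 10.75% → €109.61
Chicken breast (2 lb) €11.49: grocery items → 6.25% + 0% local = 6.25% → €0.72
Cheddar block €5.74: grocery items → 6.25% + 0% local = 6.25% → €0.36
Umbrella €39.04: general merchandise → 4% + 0% local = 4% → €1.56
Wall mirror €147.47: furniture → 6.25% + 0.5% local = 6.75% → €9.95
Dining chair €164.53: furniture → 6.25% + 0.5% local = 6.75% → €11.11
Bluetooth speaker €134.22: electronic goods → 10% + 0.75% local = 10.75% → €14.43
Tablet €162.51: electronic goods → 10% + 0.75% local = 10.75% → €17.47
Bar stool €43.23: furniture → 6.25% + 0.5% local = 6.75% → €2.92
Total tax = €109.61 + €0.72 + €0.36 + €1.56 + €9.95 + €11.11 + €14.43 + €17.47 + €2.92 = €168.13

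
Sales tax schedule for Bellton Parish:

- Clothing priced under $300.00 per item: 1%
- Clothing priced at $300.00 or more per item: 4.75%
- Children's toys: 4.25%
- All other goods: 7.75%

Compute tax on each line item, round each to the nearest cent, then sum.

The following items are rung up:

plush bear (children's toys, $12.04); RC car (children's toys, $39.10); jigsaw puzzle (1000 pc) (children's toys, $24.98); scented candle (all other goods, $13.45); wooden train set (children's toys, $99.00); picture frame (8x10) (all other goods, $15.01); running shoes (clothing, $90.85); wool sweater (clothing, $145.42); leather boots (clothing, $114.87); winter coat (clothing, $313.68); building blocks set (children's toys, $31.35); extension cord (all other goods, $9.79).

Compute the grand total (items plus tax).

$939.68

Plush bear $12.04: children's toys → 4.25% → $0.51
RC car $39.10: children's toys → 4.25% → $1.66
Jigsaw puzzle (1000 pc) $24.98: children's toys → 4.25% → $1.06
Scented candle $13.45: all other goods → 7.75% → $1.04
Wooden train set $99.00: children's toys → 4.25% → $4.21
Picture frame (8x10) $15.01: all other goods → 7.75% → $1.16
Running shoes $90.85: clothing, under $300.00 → 1% → $0.91
Wool sweater $145.42: clothing, under $300.00 → 1% → $1.45
Leather boots $114.87: clothing, under $300.00 → 1% → $1.15
Winter coat $313.68: clothing, $300.00 or more → 4.75% → $14.90
Building blocks set $31.35: children's toys → 4.25% → $1.33
Extension cord $9.79: all other goods → 7.75% → $0.76
Subtotal = $909.54; tax = $30.14; total due = $939.68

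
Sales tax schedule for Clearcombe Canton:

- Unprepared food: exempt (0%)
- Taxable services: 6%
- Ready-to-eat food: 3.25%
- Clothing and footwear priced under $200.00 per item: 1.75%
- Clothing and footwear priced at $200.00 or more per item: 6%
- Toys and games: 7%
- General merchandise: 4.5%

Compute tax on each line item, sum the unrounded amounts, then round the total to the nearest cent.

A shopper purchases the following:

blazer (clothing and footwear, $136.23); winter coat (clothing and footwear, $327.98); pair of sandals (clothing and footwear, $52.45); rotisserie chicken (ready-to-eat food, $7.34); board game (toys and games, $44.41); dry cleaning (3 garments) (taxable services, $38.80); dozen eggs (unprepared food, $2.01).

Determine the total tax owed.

$28.66

Blazer $136.23: clothing and footwear, under $200.00 → 1.75% → $2.384025
Winter coat $327.98: clothing and footwear, $200.00 or more → 6% → $19.6788
Pair of sandals $52.45: clothing and footwear, under $200.00 → 1.75% → $0.917875
Rotisserie chicken $7.34: ready-to-eat food → 3.25% → $0.23855
Board game $44.41: toys and games → 7% → $3.1087
Dry cleaning (3 garments) $38.80: taxable services → 6% → $2.328
Dozen eggs $2.01: unprepared food → 0% → $0.00
Unrounded tax sum = $28.65595 → $28.66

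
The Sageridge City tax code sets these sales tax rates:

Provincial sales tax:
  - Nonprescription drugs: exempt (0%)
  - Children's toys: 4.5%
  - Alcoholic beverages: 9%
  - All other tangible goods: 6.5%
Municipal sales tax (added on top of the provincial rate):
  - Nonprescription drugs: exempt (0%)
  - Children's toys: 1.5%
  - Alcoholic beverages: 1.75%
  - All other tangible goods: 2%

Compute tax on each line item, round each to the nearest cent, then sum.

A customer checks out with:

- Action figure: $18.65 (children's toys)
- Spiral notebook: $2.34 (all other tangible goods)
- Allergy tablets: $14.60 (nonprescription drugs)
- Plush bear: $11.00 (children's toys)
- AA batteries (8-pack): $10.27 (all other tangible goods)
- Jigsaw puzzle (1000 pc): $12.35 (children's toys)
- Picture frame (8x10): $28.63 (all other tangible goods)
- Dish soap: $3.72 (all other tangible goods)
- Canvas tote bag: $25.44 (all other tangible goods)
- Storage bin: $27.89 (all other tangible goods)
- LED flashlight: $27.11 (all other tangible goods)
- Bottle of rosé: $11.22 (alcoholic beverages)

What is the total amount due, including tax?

$207.60

Action figure $18.65: children's toys → 4.5% + 1.5% municipal = 6% → $1.12
Spiral notebook $2.34: all other tangible goods → 6.5% + 2% municipal = 8.5% → $0.20
Allergy tablets $14.60: nonprescription drugs → 0% + 0% municipal = 0% → $0.00
Plush bear $11.00: children's toys → 4.5% + 1.5% municipal = 6% → $0.66
AA batteries (8-pack) $10.27: all other tangible goods → 6.5% + 2% municipal = 8.5% → $0.87
Jigsaw puzzle (1000 pc) $12.35: children's toys → 4.5% + 1.5% municipal = 6% → $0.74
Picture frame (8x10) $28.63: all other tangible goods → 6.5% + 2% municipal = 8.5% → $2.43
Dish soap $3.72: all other tangible goods → 6.5% + 2% municipal = 8.5% → $0.32
Canvas tote bag $25.44: all other tangible goods → 6.5% + 2% municipal = 8.5% → $2.16
Storage bin $27.89: all other tangible goods → 6.5% + 2% municipal = 8.5% → $2.37
LED flashlight $27.11: all other tangible goods → 6.5% + 2% municipal = 8.5% → $2.30
Bottle of rosé $11.22: alcoholic beverages → 9% + 1.75% municipal = 10.75% → $1.21
Subtotal = $193.22; tax = $14.38; total due = $207.60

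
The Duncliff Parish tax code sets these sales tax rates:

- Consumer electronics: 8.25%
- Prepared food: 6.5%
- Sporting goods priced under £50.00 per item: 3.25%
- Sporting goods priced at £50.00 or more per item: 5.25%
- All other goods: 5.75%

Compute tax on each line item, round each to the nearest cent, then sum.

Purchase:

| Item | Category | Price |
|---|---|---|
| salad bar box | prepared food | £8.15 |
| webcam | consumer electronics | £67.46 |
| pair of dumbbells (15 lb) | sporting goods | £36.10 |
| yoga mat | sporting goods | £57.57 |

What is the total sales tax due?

Salad bar box £8.15: prepared food → 6.5% → £0.53
Webcam £67.46: consumer electronics → 8.25% → £5.57
Pair of dumbbells (15 lb) £36.10: sporting goods, under £50.00 → 3.25% → £1.17
Yoga mat £57.57: sporting goods, £50.00 or more → 5.25% → £3.02
Total tax = £0.53 + £5.57 + £1.17 + £3.02 = £10.29

£10.29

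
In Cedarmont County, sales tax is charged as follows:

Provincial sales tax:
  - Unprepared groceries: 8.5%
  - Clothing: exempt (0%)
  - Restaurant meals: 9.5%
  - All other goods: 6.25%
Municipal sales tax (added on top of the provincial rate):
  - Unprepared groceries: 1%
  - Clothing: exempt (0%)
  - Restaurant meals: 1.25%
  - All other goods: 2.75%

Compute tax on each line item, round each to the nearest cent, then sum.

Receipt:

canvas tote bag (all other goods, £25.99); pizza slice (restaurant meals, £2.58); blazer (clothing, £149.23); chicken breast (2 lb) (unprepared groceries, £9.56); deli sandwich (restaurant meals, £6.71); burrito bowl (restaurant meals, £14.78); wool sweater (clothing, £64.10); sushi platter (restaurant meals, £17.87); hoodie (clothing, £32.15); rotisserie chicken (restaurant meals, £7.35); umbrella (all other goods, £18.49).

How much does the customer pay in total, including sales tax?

£359.02

Canvas tote bag £25.99: all other goods → 6.25% + 2.75% municipal = 9% → £2.34
Pizza slice £2.58: restaurant meals → 9.5% + 1.25% municipal = 10.75% → £0.28
Blazer £149.23: clothing → 0% + 0% municipal = 0% → £0.00
Chicken breast (2 lb) £9.56: unprepared groceries → 8.5% + 1% municipal = 9.5% → £0.91
Deli sandwich £6.71: restaurant meals → 9.5% + 1.25% municipal = 10.75% → £0.72
Burrito bowl £14.78: restaurant meals → 9.5% + 1.25% municipal = 10.75% → £1.59
Wool sweater £64.10: clothing → 0% + 0% municipal = 0% → £0.00
Sushi platter £17.87: restaurant meals → 9.5% + 1.25% municipal = 10.75% → £1.92
Hoodie £32.15: clothing → 0% + 0% municipal = 0% → £0.00
Rotisserie chicken £7.35: restaurant meals → 9.5% + 1.25% municipal = 10.75% → £0.79
Umbrella £18.49: all other goods → 6.25% + 2.75% municipal = 9% → £1.66
Subtotal = £348.81; tax = £10.21; total due = £359.02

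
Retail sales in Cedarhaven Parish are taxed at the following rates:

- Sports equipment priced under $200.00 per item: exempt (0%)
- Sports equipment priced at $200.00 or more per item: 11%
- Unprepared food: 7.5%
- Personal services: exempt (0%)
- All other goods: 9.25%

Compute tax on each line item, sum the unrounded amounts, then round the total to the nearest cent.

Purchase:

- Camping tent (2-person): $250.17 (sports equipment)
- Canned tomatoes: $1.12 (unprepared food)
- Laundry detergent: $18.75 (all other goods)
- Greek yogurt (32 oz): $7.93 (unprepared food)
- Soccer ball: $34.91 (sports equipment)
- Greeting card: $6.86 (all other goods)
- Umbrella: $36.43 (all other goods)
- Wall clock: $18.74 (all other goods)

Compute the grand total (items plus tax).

Camping tent (2-person) $250.17: sports equipment, $200.00 or more → 11% → $27.5187
Canned tomatoes $1.12: unprepared food → 7.5% → $0.084
Laundry detergent $18.75: all other goods → 9.25% → $1.734375
Greek yogurt (32 oz) $7.93: unprepared food → 7.5% → $0.59475
Soccer ball $34.91: sports equipment, under $200.00 → 0% → $0.00
Greeting card $6.86: all other goods → 9.25% → $0.63455
Umbrella $36.43: all other goods → 9.25% → $3.369775
Wall clock $18.74: all other goods → 9.25% → $1.73345
Subtotal = $374.91; unrounded tax = $35.6696 → $35.67; total due = $410.58

$410.58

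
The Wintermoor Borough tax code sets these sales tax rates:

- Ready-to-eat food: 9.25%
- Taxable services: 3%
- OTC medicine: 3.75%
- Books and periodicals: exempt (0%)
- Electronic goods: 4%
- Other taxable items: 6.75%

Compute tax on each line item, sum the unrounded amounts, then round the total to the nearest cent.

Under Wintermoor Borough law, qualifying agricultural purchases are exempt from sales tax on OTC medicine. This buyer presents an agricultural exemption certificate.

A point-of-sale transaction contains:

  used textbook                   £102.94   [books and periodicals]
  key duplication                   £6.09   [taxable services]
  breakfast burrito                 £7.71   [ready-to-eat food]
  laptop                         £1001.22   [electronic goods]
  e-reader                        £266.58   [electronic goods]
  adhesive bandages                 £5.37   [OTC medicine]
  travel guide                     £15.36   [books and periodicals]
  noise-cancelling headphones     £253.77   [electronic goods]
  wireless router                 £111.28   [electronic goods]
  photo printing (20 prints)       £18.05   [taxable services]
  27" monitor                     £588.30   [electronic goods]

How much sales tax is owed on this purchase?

Used textbook £102.94: books and periodicals → 0% → £0.00
Key duplication £6.09: taxable services → 3% → £0.1827
Breakfast burrito £7.71: ready-to-eat food → 9.25% → £0.713175
Laptop £1001.22: electronic goods → 4% → £40.0488
E-reader £266.58: electronic goods → 4% → £10.6632
Adhesive bandages £5.37: OTC medicine, buyer-exempt → 0% → £0.00
Travel guide £15.36: books and periodicals → 0% → £0.00
Noise-cancelling headphones £253.77: electronic goods → 4% → £10.1508
Wireless router £111.28: electronic goods → 4% → £4.4512
Photo printing (20 prints) £18.05: taxable services → 3% → £0.5415
27" monitor £588.30: electronic goods → 4% → £23.532
Unrounded tax sum = £90.283375 → £90.28

£90.28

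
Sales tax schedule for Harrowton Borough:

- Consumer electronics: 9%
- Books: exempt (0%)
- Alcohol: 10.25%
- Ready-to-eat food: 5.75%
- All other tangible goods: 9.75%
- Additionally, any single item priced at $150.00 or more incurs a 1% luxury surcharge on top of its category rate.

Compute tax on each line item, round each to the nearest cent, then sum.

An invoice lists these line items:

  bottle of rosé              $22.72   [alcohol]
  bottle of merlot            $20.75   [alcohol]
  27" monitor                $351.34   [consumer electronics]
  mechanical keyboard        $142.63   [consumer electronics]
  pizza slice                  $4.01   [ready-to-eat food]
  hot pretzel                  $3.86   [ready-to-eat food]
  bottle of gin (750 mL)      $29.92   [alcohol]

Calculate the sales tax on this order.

$55.95

Bottle of rosé $22.72: alcohol → 10.25% → $2.33
Bottle of merlot $20.75: alcohol → 10.25% → $2.13
27" monitor $351.34: consumer electronics → 9% + 1% surcharge = 10% → $35.13
Mechanical keyboard $142.63: consumer electronics → 9% → $12.84
Pizza slice $4.01: ready-to-eat food → 5.75% → $0.23
Hot pretzel $3.86: ready-to-eat food → 5.75% → $0.22
Bottle of gin (750 mL) $29.92: alcohol → 10.25% → $3.07
Total tax = $2.33 + $2.13 + $35.13 + $12.84 + $0.23 + $0.22 + $3.07 = $55.95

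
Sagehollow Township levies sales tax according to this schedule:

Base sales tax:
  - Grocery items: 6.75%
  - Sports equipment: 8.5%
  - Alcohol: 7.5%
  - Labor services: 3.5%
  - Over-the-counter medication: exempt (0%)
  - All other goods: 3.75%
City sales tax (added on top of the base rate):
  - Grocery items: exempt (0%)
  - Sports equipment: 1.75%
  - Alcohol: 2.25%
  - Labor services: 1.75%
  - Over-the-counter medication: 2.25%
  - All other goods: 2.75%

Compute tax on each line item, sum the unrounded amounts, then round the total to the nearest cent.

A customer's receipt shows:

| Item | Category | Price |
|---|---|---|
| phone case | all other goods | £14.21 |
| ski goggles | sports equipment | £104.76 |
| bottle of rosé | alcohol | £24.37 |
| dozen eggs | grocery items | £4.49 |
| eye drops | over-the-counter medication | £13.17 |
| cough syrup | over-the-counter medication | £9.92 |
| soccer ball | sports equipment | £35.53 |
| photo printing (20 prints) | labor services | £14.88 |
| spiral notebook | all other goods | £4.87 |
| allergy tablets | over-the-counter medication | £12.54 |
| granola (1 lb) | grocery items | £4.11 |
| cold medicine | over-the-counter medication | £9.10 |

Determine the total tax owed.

Phone case £14.21: all other goods → 3.75% + 2.75% city = 6.5% → £0.92365
Ski goggles £104.76: sports equipment → 8.5% + 1.75% city = 10.25% → £10.7379
Bottle of rosé £24.37: alcohol → 7.5% + 2.25% city = 9.75% → £2.376075
Dozen eggs £4.49: grocery items → 6.75% + 0% city = 6.75% → £0.303075
Eye drops £13.17: over-the-counter medication → 0% + 2.25% city = 2.25% → £0.296325
Cough syrup £9.92: over-the-counter medication → 0% + 2.25% city = 2.25% → £0.2232
Soccer ball £35.53: sports equipment → 8.5% + 1.75% city = 10.25% → £3.641825
Photo printing (20 prints) £14.88: labor services → 3.5% + 1.75% city = 5.25% → £0.7812
Spiral notebook £4.87: all other goods → 3.75% + 2.75% city = 6.5% → £0.31655
Allergy tablets £12.54: over-the-counter medication → 0% + 2.25% city = 2.25% → £0.28215
Granola (1 lb) £4.11: grocery items → 6.75% + 0% city = 6.75% → £0.277425
Cold medicine £9.10: over-the-counter medication → 0% + 2.25% city = 2.25% → £0.20475
Unrounded tax sum = £20.364125 → £20.36

£20.36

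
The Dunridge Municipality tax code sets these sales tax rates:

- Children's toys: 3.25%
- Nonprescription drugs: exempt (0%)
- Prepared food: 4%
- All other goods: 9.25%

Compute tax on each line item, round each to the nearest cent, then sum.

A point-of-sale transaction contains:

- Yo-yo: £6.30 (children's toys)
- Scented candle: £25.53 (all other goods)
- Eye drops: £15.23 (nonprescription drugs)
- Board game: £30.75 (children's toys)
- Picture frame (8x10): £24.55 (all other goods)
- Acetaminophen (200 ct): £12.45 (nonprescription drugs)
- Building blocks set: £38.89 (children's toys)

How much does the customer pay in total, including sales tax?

£160.79

Yo-yo £6.30: children's toys → 3.25% → £0.20
Scented candle £25.53: all other goods → 9.25% → £2.36
Eye drops £15.23: nonprescription drugs → 0% → £0.00
Board game £30.75: children's toys → 3.25% → £1.00
Picture frame (8x10) £24.55: all other goods → 9.25% → £2.27
Acetaminophen (200 ct) £12.45: nonprescription drugs → 0% → £0.00
Building blocks set £38.89: children's toys → 3.25% → £1.26
Subtotal = £153.70; tax = £7.09; total due = £160.79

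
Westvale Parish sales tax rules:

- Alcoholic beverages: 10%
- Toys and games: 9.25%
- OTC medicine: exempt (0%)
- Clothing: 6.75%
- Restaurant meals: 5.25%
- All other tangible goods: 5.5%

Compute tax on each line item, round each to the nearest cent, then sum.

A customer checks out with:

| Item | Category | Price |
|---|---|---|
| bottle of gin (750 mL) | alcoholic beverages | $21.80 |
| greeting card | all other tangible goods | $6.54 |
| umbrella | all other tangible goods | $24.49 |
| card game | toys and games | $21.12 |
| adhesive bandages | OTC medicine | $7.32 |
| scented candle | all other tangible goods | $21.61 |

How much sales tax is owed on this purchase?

$7.03

Bottle of gin (750 mL) $21.80: alcoholic beverages → 10% → $2.18
Greeting card $6.54: all other tangible goods → 5.5% → $0.36
Umbrella $24.49: all other tangible goods → 5.5% → $1.35
Card game $21.12: toys and games → 9.25% → $1.95
Adhesive bandages $7.32: OTC medicine → 0% → $0.00
Scented candle $21.61: all other tangible goods → 5.5% → $1.19
Total tax = $2.18 + $0.36 + $1.35 + $1.95 + $1.19 = $7.03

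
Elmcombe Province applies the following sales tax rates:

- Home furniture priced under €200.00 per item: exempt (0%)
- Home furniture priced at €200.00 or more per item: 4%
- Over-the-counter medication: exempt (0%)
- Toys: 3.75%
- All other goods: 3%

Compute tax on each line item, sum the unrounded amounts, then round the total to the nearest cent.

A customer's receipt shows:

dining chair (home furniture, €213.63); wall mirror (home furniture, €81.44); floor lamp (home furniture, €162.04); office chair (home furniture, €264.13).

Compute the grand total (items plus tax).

€740.35

Dining chair €213.63: home furniture, €200.00 or more → 4% → €8.5452
Wall mirror €81.44: home furniture, under €200.00 → 0% → €0.00
Floor lamp €162.04: home furniture, under €200.00 → 0% → €0.00
Office chair €264.13: home furniture, €200.00 or more → 4% → €10.5652
Subtotal = €721.24; unrounded tax = €19.1104 → €19.11; total due = €740.35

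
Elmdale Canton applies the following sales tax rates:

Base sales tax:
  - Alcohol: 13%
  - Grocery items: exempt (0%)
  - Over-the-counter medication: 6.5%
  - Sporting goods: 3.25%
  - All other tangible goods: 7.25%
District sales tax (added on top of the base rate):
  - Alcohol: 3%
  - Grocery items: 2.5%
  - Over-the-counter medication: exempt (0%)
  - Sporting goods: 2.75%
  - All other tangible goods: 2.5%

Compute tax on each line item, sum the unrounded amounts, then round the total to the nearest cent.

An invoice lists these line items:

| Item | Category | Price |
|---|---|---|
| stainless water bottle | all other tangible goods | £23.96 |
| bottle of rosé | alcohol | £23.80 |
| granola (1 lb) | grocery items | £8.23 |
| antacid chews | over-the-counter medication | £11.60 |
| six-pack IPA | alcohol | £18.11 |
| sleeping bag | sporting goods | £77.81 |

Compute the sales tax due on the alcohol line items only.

£6.71

Bottle of rosé £23.80: alcohol → 13% + 3% district = 16% → £3.808
Six-pack IPA £18.11: alcohol → 13% + 3% district = 16% → £2.8976
Tax on alcohol: unrounded sum = £6.7056 → £6.71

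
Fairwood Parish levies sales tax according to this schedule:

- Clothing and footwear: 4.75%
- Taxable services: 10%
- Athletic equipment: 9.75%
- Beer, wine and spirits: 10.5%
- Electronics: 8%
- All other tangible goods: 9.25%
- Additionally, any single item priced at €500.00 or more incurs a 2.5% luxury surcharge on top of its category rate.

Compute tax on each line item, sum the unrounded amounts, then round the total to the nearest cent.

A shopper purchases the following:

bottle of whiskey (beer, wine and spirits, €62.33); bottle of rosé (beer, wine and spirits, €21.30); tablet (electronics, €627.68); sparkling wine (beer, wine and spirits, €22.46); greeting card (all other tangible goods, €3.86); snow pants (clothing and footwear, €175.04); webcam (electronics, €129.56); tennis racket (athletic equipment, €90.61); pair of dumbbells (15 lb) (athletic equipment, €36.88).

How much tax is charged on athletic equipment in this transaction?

€12.43

Tennis racket €90.61: athletic equipment → 9.75% → €8.834475
Pair of dumbbells (15 lb) €36.88: athletic equipment → 9.75% → €3.5958
Tax on athletic equipment: unrounded sum = €12.430275 → €12.43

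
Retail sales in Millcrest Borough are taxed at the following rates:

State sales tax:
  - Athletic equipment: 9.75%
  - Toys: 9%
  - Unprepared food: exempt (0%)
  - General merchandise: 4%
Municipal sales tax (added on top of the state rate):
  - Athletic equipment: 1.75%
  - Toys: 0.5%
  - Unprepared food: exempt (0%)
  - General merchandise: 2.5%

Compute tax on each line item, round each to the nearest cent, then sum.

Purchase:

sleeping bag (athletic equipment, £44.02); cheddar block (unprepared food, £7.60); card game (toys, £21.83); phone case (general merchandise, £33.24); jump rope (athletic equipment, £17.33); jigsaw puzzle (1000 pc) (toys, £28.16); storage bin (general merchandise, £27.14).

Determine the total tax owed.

£15.72

Sleeping bag £44.02: athletic equipment → 9.75% + 1.75% municipal = 11.5% → £5.06
Cheddar block £7.60: unprepared food → 0% + 0% municipal = 0% → £0.00
Card game £21.83: toys → 9% + 0.5% municipal = 9.5% → £2.07
Phone case £33.24: general merchandise → 4% + 2.5% municipal = 6.5% → £2.16
Jump rope £17.33: athletic equipment → 9.75% + 1.75% municipal = 11.5% → £1.99
Jigsaw puzzle (1000 pc) £28.16: toys → 9% + 0.5% municipal = 9.5% → £2.68
Storage bin £27.14: general merchandise → 4% + 2.5% municipal = 6.5% → £1.76
Total tax = £5.06 + £2.07 + £2.16 + £1.99 + £2.68 + £1.76 = £15.72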